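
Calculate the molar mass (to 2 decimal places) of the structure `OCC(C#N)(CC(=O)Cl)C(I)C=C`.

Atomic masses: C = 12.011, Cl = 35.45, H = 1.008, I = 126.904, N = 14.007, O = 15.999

313.52

Molecular formula: C8H9ClINO2.
M = 8×12.011 + 1×35.45 + 9×1.008 + 1×126.904 + 1×14.007 + 2×15.999 = 313.52 g/mol.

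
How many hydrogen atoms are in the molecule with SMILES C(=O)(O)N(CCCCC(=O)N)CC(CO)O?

18

Hydrogens are implicit in SMILES; fill each atom to its normal valence:
  6 × C: 2 H each → 12
  3 × O: 1 H each → 3
  2 × C: no H
  2 × O: no H
  1 × C: 1 H
  1 × N: 2 H
  1 × N: no H
  Total hydrogens = 18.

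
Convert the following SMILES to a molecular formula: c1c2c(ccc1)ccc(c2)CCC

C13H14

Heavy atoms from the SMILES: 13 C.
Implicit hydrogens by atom environment:
  7 × C (aromatic): 1 H each → 7
  3 × C (aromatic): no H
  2 × C: 2 H each → 4
  1 × C: 3 H
  Total hydrogens = 14.
Molecular formula: C13H14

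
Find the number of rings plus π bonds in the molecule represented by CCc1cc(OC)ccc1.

Molecular formula from the SMILES: C9H12O.
DoU = (2C + 2 + N − H − X)/2 = (2·9 + 2 + 0 − 12 − 0)/2 = 8/2 = 4.
(Structurally: 1 ring(s) + 3 π bond(s) = 4.)

4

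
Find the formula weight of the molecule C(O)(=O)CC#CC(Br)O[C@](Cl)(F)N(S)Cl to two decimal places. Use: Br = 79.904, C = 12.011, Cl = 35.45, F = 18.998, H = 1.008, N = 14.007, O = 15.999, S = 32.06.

340.97

Molecular formula: C6H5BrCl2FNO3S.
M = 1×79.904 + 6×12.011 + 2×35.45 + 1×18.998 + 5×1.008 + 1×14.007 + 3×15.999 + 1×32.06 = 340.97 g/mol.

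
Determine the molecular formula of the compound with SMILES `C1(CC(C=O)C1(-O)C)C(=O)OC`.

Heavy atoms from the SMILES: 8 C, 4 O.
Implicit hydrogens by atom environment:
  3 × C: 1 H each → 3
  3 × O: no H
  2 × C: 3 H each → 6
  2 × C: no H
  1 × C: 2 H
  1 × O: 1 H
  Total hydrogens = 12.
Molecular formula: C8H12O4

C8H12O4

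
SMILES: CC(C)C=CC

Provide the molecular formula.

Heavy atoms from the SMILES: 6 C.
Implicit hydrogens by atom environment:
  3 × C: 3 H each → 9
  3 × C: 1 H each → 3
  Total hydrogens = 12.
Molecular formula: C6H12

C6H12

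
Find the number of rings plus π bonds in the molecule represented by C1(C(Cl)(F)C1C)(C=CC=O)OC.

3

Molecular formula from the SMILES: C8H10ClFO2.
DoU = (2C + 2 + N − H − X)/2 = (2·8 + 2 + 0 − 10 − 2)/2 = 6/2 = 3.
(Structurally: 1 ring(s) + 2 π bond(s) = 3.)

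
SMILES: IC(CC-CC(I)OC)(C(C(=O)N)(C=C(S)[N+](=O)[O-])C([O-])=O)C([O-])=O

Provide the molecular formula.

[C12H14I2N2O8S]2-

Heavy atoms from the SMILES: 12 C, 2 I, 2 N, 8 O, 1 S.
Implicit hydrogens by atom environment:
  6 × C: no H
  5 × O: no H
  3 × C: 2 H each → 6
  3 × O (charge -1): no H
  2 × C: 1 H each → 2
  2 × I: no H
  1 × C: 3 H
  1 × N: 2 H
  1 × N (charge +1): no H
  1 × S: 1 H
  Total hydrogens = 14.
Net charge -2.
Molecular formula: [C12H14I2N2O8S]2-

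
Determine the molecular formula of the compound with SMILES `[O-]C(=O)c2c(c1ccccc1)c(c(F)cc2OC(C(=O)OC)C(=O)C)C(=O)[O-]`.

[C19H13FO8]2-

Heavy atoms from the SMILES: 19 C, 1 F, 8 O.
Implicit hydrogens by atom environment:
  6 × C (aromatic): 1 H each → 6
  6 × C (aromatic): no H
  6 × O: no H
  4 × C: no H
  2 × C: 3 H each → 6
  2 × O (charge -1): no H
  1 × C: 1 H
  1 × F: no H
  Total hydrogens = 13.
Net charge -2.
Molecular formula: [C19H13FO8]2-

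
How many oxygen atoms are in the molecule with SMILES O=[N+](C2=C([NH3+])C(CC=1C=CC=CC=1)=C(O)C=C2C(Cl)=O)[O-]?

4

The symbol for oxygen appears 4 times in the SMILES.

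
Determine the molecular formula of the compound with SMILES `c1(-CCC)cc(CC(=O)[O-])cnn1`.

Heavy atoms from the SMILES: 9 C, 2 N, 2 O.
Implicit hydrogens by atom environment:
  3 × C: 2 H each → 6
  2 × C (aromatic): 1 H each → 2
  2 × C (aromatic): no H
  2 × N (aromatic): no H
  1 × C: 3 H
  1 × C: no H
  1 × O: no H
  1 × O (charge -1): no H
  Total hydrogens = 11.
Net charge -1.
Molecular formula: C9H11N2O2-

C9H11N2O2-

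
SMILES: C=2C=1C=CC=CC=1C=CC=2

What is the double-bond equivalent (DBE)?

Molecular formula from the SMILES: C10H8.
DoU = (2C + 2 + N − H − X)/2 = (2·10 + 2 + 0 − 8 − 0)/2 = 14/2 = 7.
(Structurally: 2 ring(s) + 5 π bond(s) = 7.)

7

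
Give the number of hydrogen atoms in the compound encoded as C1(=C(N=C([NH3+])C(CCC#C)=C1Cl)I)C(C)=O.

11

Hydrogens are implicit in SMILES; fill each atom to its normal valence:
  5 × C (aromatic): no H
  2 × C: 2 H each → 4
  2 × C: no H
  1 × C: 3 H
  1 × C: 1 H
  1 × Cl: no H
  1 × I: no H
  1 × N (charge +1): 3 H
  1 × N (aromatic): no H
  1 × O: no H
  Total hydrogens = 11.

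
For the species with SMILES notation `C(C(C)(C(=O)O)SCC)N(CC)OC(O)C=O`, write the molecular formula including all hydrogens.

Heavy atoms from the SMILES: 10 C, 1 N, 5 O, 1 S.
Implicit hydrogens by atom environment:
  3 × C: 3 H each → 9
  3 × C: 2 H each → 6
  3 × O: no H
  2 × C: 1 H each → 2
  2 × C: no H
  2 × O: 1 H each → 2
  1 × N: no H
  1 × S: no H
  Total hydrogens = 19.
Molecular formula: C10H19NO5S

C10H19NO5S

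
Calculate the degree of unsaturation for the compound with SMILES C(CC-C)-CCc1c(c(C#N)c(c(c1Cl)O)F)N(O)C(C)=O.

Molecular formula from the SMILES: C15H18ClFN2O3.
DoU = (2C + 2 + N − H − X)/2 = (2·15 + 2 + 2 − 18 − 2)/2 = 14/2 = 7.
(Structurally: 1 ring(s) + 6 π bond(s) = 7.)

7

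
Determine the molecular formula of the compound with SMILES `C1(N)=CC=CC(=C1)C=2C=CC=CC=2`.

C12H11N

Heavy atoms from the SMILES: 12 C, 1 N.
Implicit hydrogens by atom environment:
  9 × C (aromatic): 1 H each → 9
  3 × C (aromatic): no H
  1 × N: 2 H
  Total hydrogens = 11.
Molecular formula: C12H11N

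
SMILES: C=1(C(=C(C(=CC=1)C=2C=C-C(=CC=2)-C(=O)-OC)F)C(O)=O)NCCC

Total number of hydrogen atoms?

Hydrogens are implicit in SMILES; fill each atom to its normal valence:
  6 × C (aromatic): 1 H each → 6
  6 × C (aromatic): no H
  3 × O: no H
  2 × C: 3 H each → 6
  2 × C: 2 H each → 4
  2 × C: no H
  1 × F: no H
  1 × N: 1 H
  1 × O: 1 H
  Total hydrogens = 18.

18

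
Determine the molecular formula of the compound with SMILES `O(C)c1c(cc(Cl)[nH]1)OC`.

Heavy atoms from the SMILES: 6 C, 1 Cl, 1 N, 2 O.
Implicit hydrogens by atom environment:
  3 × C (aromatic): no H
  2 × C: 3 H each → 6
  2 × O: no H
  1 × C (aromatic): 1 H
  1 × Cl: no H
  1 × N (aromatic): 1 H
  Total hydrogens = 8.
Molecular formula: C6H8ClNO2

C6H8ClNO2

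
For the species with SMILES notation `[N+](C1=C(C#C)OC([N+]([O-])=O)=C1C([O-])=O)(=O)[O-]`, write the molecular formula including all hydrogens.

C7HN2O7-

Heavy atoms from the SMILES: 7 C, 2 N, 7 O.
Implicit hydrogens by atom environment:
  4 × C (aromatic): no H
  3 × O: no H
  3 × O (charge -1): no H
  2 × C: no H
  2 × N (charge +1): no H
  1 × C: 1 H
  1 × O (aromatic): no H
  Total hydrogens = 1.
Net charge -1.
Molecular formula: C7HN2O7-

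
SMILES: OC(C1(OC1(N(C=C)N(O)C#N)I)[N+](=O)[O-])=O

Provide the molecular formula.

C6H5IN4O6

Heavy atoms from the SMILES: 6 C, 1 I, 4 N, 6 O.
Implicit hydrogens by atom environment:
  4 × C: no H
  3 × N: no H
  3 × O: no H
  2 × O: 1 H each → 2
  1 × C: 2 H
  1 × C: 1 H
  1 × I: no H
  1 × N (charge +1): no H
  1 × O (charge -1): no H
  Total hydrogens = 5.
Molecular formula: C6H5IN4O6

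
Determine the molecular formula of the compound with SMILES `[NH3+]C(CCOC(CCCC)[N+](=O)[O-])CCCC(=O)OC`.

C13H27N2O5+

Heavy atoms from the SMILES: 13 C, 2 N, 5 O.
Implicit hydrogens by atom environment:
  8 × C: 2 H each → 16
  4 × O: no H
  2 × C: 3 H each → 6
  2 × C: 1 H each → 2
  1 × C: no H
  1 × N (charge +1): 3 H
  1 × N (charge +1): no H
  1 × O (charge -1): no H
  Total hydrogens = 27.
Net charge +1.
Molecular formula: C13H27N2O5+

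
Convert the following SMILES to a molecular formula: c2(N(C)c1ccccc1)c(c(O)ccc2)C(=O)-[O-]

C14H12NO3-

Heavy atoms from the SMILES: 14 C, 1 N, 3 O.
Implicit hydrogens by atom environment:
  8 × C (aromatic): 1 H each → 8
  4 × C (aromatic): no H
  1 × C: 3 H
  1 × C: no H
  1 × N: no H
  1 × O: 1 H
  1 × O: no H
  1 × O (charge -1): no H
  Total hydrogens = 12.
Net charge -1.
Molecular formula: C14H12NO3-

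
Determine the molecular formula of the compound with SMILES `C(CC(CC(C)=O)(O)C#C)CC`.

Heavy atoms from the SMILES: 10 C, 2 O.
Implicit hydrogens by atom environment:
  4 × C: 2 H each → 8
  3 × C: no H
  2 × C: 3 H each → 6
  1 × C: 1 H
  1 × O: 1 H
  1 × O: no H
  Total hydrogens = 16.
Molecular formula: C10H16O2

C10H16O2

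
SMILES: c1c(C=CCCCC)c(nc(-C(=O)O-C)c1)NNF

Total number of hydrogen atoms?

Hydrogens are implicit in SMILES; fill each atom to its normal valence:
  3 × C: 2 H each → 6
  3 × C (aromatic): no H
  2 × C: 3 H each → 6
  2 × C (aromatic): 1 H each → 2
  2 × C: 1 H each → 2
  2 × N: 1 H each → 2
  2 × O: no H
  1 × C: no H
  1 × F: no H
  1 × N (aromatic): no H
  Total hydrogens = 18.

18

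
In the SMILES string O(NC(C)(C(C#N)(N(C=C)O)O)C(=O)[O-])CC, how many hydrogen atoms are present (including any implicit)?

14

Hydrogens are implicit in SMILES; fill each atom to its normal valence:
  4 × C: no H
  2 × C: 3 H each → 6
  2 × C: 2 H each → 4
  2 × N: no H
  2 × O: 1 H each → 2
  2 × O: no H
  1 × C: 1 H
  1 × N: 1 H
  1 × O (charge -1): no H
  Total hydrogens = 14.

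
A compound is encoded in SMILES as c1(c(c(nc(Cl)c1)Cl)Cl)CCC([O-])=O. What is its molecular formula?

C8H5Cl3NO2-

Heavy atoms from the SMILES: 8 C, 3 Cl, 1 N, 2 O.
Implicit hydrogens by atom environment:
  4 × C (aromatic): no H
  3 × Cl: no H
  2 × C: 2 H each → 4
  1 × C (aromatic): 1 H
  1 × C: no H
  1 × N (aromatic): no H
  1 × O: no H
  1 × O (charge -1): no H
  Total hydrogens = 5.
Net charge -1.
Molecular formula: C8H5Cl3NO2-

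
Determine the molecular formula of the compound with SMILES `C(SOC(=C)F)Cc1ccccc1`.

C10H11FOS

Heavy atoms from the SMILES: 10 C, 1 F, 1 O, 1 S.
Implicit hydrogens by atom environment:
  5 × C (aromatic): 1 H each → 5
  3 × C: 2 H each → 6
  1 × C: no H
  1 × C (aromatic): no H
  1 × F: no H
  1 × O: no H
  1 × S: no H
  Total hydrogens = 11.
Molecular formula: C10H11FOS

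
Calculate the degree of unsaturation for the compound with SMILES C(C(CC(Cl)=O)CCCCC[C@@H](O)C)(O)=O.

Molecular formula from the SMILES: C11H19ClO4.
DoU = (2C + 2 + N − H − X)/2 = (2·11 + 2 + 0 − 19 − 1)/2 = 4/2 = 2.
(Structurally: 0 ring(s) + 2 π bond(s) = 2.)

2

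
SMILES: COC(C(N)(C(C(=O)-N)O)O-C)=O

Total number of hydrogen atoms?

12

Hydrogens are implicit in SMILES; fill each atom to its normal valence:
  4 × O: no H
  3 × C: no H
  2 × C: 3 H each → 6
  2 × N: 2 H each → 4
  1 × C: 1 H
  1 × O: 1 H
  Total hydrogens = 12.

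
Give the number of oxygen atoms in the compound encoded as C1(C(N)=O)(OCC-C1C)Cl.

The symbol for oxygen appears 2 times in the SMILES.

2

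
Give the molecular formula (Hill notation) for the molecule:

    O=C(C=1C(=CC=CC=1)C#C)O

Heavy atoms from the SMILES: 9 C, 2 O.
Implicit hydrogens by atom environment:
  4 × C (aromatic): 1 H each → 4
  2 × C (aromatic): no H
  2 × C: no H
  1 × C: 1 H
  1 × O: 1 H
  1 × O: no H
  Total hydrogens = 6.
Molecular formula: C9H6O2

C9H6O2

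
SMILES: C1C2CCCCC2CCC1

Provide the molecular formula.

C10H18

Heavy atoms from the SMILES: 10 C.
Implicit hydrogens by atom environment:
  8 × C: 2 H each → 16
  2 × C: 1 H each → 2
  Total hydrogens = 18.
Molecular formula: C10H18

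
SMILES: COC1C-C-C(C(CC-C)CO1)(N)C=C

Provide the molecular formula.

Heavy atoms from the SMILES: 12 C, 1 N, 2 O.
Implicit hydrogens by atom environment:
  6 × C: 2 H each → 12
  3 × C: 1 H each → 3
  2 × C: 3 H each → 6
  2 × O: no H
  1 × C: no H
  1 × N: 2 H
  Total hydrogens = 23.
Molecular formula: C12H23NO2

C12H23NO2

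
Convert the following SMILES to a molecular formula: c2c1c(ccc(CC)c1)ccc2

C12H12

Heavy atoms from the SMILES: 12 C.
Implicit hydrogens by atom environment:
  7 × C (aromatic): 1 H each → 7
  3 × C (aromatic): no H
  1 × C: 3 H
  1 × C: 2 H
  Total hydrogens = 12.
Molecular formula: C12H12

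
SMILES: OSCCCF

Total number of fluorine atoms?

1

The symbol for fluorine appears 1 time in the SMILES.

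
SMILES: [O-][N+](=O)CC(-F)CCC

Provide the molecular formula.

C5H10FNO2

Heavy atoms from the SMILES: 5 C, 1 F, 1 N, 2 O.
Implicit hydrogens by atom environment:
  3 × C: 2 H each → 6
  1 × C: 3 H
  1 × C: 1 H
  1 × F: no H
  1 × N (charge +1): no H
  1 × O: no H
  1 × O (charge -1): no H
  Total hydrogens = 10.
Molecular formula: C5H10FNO2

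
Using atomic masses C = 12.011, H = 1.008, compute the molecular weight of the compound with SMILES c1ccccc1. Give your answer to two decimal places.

Molecular formula: C6H6.
M = 6×12.011 + 6×1.008 = 78.11 g/mol.

78.11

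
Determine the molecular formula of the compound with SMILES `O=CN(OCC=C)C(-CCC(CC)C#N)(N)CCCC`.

Heavy atoms from the SMILES: 15 C, 3 N, 2 O.
Implicit hydrogens by atom environment:
  8 × C: 2 H each → 16
  3 × C: 1 H each → 3
  2 × C: 3 H each → 6
  2 × C: no H
  2 × N: no H
  2 × O: no H
  1 × N: 2 H
  Total hydrogens = 27.
Molecular formula: C15H27N3O2

C15H27N3O2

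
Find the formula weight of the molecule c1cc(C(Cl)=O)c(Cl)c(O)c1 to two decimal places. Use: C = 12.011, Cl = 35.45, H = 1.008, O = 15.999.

191.01

Molecular formula: C7H4Cl2O2.
M = 7×12.011 + 2×35.45 + 4×1.008 + 2×15.999 = 191.01 g/mol.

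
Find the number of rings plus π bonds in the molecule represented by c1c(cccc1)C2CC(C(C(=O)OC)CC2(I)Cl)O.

Molecular formula from the SMILES: C14H16ClIO3.
DoU = (2C + 2 + N − H − X)/2 = (2·14 + 2 + 0 − 16 − 2)/2 = 12/2 = 6.
(Structurally: 2 ring(s) + 4 π bond(s) = 6.)

6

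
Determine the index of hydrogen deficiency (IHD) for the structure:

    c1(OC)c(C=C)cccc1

5

Molecular formula from the SMILES: C9H10O.
DoU = (2C + 2 + N − H − X)/2 = (2·9 + 2 + 0 − 10 − 0)/2 = 10/2 = 5.
(Structurally: 1 ring(s) + 4 π bond(s) = 5.)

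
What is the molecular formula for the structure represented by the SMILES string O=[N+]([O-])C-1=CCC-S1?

Heavy atoms from the SMILES: 4 C, 1 N, 2 O, 1 S.
Implicit hydrogens by atom environment:
  2 × C: 2 H each → 4
  1 × C: 1 H
  1 × C: no H
  1 × N (charge +1): no H
  1 × O: no H
  1 × O (charge -1): no H
  1 × S: no H
  Total hydrogens = 5.
Molecular formula: C4H5NO2S

C4H5NO2S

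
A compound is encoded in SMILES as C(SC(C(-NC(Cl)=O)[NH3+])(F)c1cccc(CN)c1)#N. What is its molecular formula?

Heavy atoms from the SMILES: 11 C, 1 Cl, 1 F, 4 N, 1 O, 1 S.
Implicit hydrogens by atom environment:
  4 × C (aromatic): 1 H each → 4
  3 × C: no H
  2 × C (aromatic): no H
  1 × C: 2 H
  1 × C: 1 H
  1 × Cl: no H
  1 × F: no H
  1 × N (charge +1): 3 H
  1 × N: 2 H
  1 × N: 1 H
  1 × N: no H
  1 × O: no H
  1 × S: no H
  Total hydrogens = 13.
Net charge +1.
Molecular formula: C11H13ClFN4OS+

C11H13ClFN4OS+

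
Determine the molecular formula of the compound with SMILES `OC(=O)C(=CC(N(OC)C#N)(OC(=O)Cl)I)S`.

C7H6ClIN2O5S

Heavy atoms from the SMILES: 7 C, 1 Cl, 1 I, 2 N, 5 O, 1 S.
Implicit hydrogens by atom environment:
  5 × C: no H
  4 × O: no H
  2 × N: no H
  1 × C: 3 H
  1 × C: 1 H
  1 × Cl: no H
  1 × I: no H
  1 × O: 1 H
  1 × S: 1 H
  Total hydrogens = 6.
Molecular formula: C7H6ClIN2O5S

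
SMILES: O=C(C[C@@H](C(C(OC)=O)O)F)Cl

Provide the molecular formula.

C6H8ClFO4

Heavy atoms from the SMILES: 6 C, 1 Cl, 1 F, 4 O.
Implicit hydrogens by atom environment:
  3 × O: no H
  2 × C: 1 H each → 2
  2 × C: no H
  1 × C: 3 H
  1 × C: 2 H
  1 × Cl: no H
  1 × F: no H
  1 × O: 1 H
  Total hydrogens = 8.
Molecular formula: C6H8ClFO4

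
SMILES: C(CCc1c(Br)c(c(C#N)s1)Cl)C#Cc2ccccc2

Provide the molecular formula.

C16H11BrClNS

Heavy atoms from the SMILES: 1 Br, 16 C, 1 Cl, 1 N, 1 S.
Implicit hydrogens by atom environment:
  5 × C (aromatic): 1 H each → 5
  5 × C (aromatic): no H
  3 × C: 2 H each → 6
  3 × C: no H
  1 × Br: no H
  1 × Cl: no H
  1 × N: no H
  1 × S (aromatic): no H
  Total hydrogens = 11.
Molecular formula: C16H11BrClNS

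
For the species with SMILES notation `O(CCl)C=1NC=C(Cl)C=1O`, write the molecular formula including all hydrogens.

Heavy atoms from the SMILES: 5 C, 2 Cl, 1 N, 2 O.
Implicit hydrogens by atom environment:
  3 × C (aromatic): no H
  2 × Cl: no H
  1 × C: 2 H
  1 × C (aromatic): 1 H
  1 × N (aromatic): 1 H
  1 × O: 1 H
  1 × O: no H
  Total hydrogens = 5.
Molecular formula: C5H5Cl2NO2

C5H5Cl2NO2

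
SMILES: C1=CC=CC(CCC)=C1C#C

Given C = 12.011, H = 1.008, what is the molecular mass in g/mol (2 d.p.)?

144.22

Molecular formula: C11H12.
M = 11×12.011 + 12×1.008 = 144.22 g/mol.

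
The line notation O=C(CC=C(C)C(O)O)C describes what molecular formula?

C7H12O3

Heavy atoms from the SMILES: 7 C, 3 O.
Implicit hydrogens by atom environment:
  2 × C: 3 H each → 6
  2 × C: 1 H each → 2
  2 × C: no H
  2 × O: 1 H each → 2
  1 × C: 2 H
  1 × O: no H
  Total hydrogens = 12.
Molecular formula: C7H12O3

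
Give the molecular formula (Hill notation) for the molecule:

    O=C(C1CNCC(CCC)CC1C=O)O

C11H19NO3

Heavy atoms from the SMILES: 11 C, 1 N, 3 O.
Implicit hydrogens by atom environment:
  5 × C: 2 H each → 10
  4 × C: 1 H each → 4
  2 × O: no H
  1 × C: 3 H
  1 × C: no H
  1 × N: 1 H
  1 × O: 1 H
  Total hydrogens = 19.
Molecular formula: C11H19NO3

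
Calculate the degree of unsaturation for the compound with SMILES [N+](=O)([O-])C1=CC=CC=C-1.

Molecular formula from the SMILES: C6H5NO2.
DoU = (2C + 2 + N − H − X)/2 = (2·6 + 2 + 1 − 5 − 0)/2 = 10/2 = 5.
(Structurally: 1 ring(s) + 4 π bond(s) = 5.)

5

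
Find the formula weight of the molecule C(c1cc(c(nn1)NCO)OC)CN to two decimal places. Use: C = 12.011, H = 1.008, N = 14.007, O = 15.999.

198.23

Molecular formula: C8H14N4O2.
M = 8×12.011 + 14×1.008 + 4×14.007 + 2×15.999 = 198.23 g/mol.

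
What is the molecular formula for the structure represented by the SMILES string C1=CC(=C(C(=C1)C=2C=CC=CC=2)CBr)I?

Heavy atoms from the SMILES: 1 Br, 13 C, 1 I.
Implicit hydrogens by atom environment:
  8 × C (aromatic): 1 H each → 8
  4 × C (aromatic): no H
  1 × Br: no H
  1 × C: 2 H
  1 × I: no H
  Total hydrogens = 10.
Molecular formula: C13H10BrI

C13H10BrI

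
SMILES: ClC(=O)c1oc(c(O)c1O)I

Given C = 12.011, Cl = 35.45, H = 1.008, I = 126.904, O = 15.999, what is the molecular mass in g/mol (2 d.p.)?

288.42

Molecular formula: C5H2ClIO4.
M = 5×12.011 + 1×35.45 + 2×1.008 + 1×126.904 + 4×15.999 = 288.42 g/mol.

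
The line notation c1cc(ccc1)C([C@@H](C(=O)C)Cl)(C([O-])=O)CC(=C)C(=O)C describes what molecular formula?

Heavy atoms from the SMILES: 16 C, 1 Cl, 4 O.
Implicit hydrogens by atom environment:
  5 × C (aromatic): 1 H each → 5
  5 × C: no H
  3 × O: no H
  2 × C: 3 H each → 6
  2 × C: 2 H each → 4
  1 × C: 1 H
  1 × C (aromatic): no H
  1 × Cl: no H
  1 × O (charge -1): no H
  Total hydrogens = 16.
Net charge -1.
Molecular formula: C16H16ClO4-

C16H16ClO4-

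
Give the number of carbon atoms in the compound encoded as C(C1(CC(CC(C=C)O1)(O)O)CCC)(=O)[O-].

The symbol for carbon appears 11 times in the SMILES.

11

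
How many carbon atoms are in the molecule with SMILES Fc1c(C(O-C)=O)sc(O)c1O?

6

The symbol for carbon appears 6 times in the SMILES. Lowercase c denotes aromatic carbon and counts toward C.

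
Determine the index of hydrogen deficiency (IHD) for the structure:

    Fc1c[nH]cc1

3

Molecular formula from the SMILES: C4H4FN.
DoU = (2C + 2 + N − H − X)/2 = (2·4 + 2 + 1 − 4 − 1)/2 = 6/2 = 3.
(Structurally: 1 ring(s) + 2 π bond(s) = 3.)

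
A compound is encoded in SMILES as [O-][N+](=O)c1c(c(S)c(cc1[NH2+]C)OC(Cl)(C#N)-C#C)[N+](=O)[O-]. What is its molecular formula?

Heavy atoms from the SMILES: 11 C, 1 Cl, 4 N, 5 O, 1 S.
Implicit hydrogens by atom environment:
  5 × C (aromatic): no H
  3 × C: no H
  3 × O: no H
  2 × N (charge +1): no H
  2 × O (charge -1): no H
  1 × C: 3 H
  1 × C (aromatic): 1 H
  1 × C: 1 H
  1 × Cl: no H
  1 × N (charge +1): 2 H
  1 × N: no H
  1 × S: 1 H
  Total hydrogens = 8.
Net charge +1.
Molecular formula: C11H8ClN4O5S+

C11H8ClN4O5S+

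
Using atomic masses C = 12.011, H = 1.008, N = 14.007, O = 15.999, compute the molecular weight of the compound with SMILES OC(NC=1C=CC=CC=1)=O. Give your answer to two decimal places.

137.14

Molecular formula: C7H7NO2.
M = 7×12.011 + 7×1.008 + 1×14.007 + 2×15.999 = 137.14 g/mol.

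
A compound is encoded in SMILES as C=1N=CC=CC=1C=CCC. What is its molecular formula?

Heavy atoms from the SMILES: 9 C, 1 N.
Implicit hydrogens by atom environment:
  4 × C (aromatic): 1 H each → 4
  2 × C: 1 H each → 2
  1 × C: 3 H
  1 × C: 2 H
  1 × C (aromatic): no H
  1 × N (aromatic): no H
  Total hydrogens = 11.
Molecular formula: C9H11N

C9H11N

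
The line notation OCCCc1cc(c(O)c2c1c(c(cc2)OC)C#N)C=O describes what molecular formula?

C16H15NO4

Heavy atoms from the SMILES: 16 C, 1 N, 4 O.
Implicit hydrogens by atom environment:
  7 × C (aromatic): no H
  3 × C: 2 H each → 6
  3 × C (aromatic): 1 H each → 3
  2 × O: 1 H each → 2
  2 × O: no H
  1 × C: 3 H
  1 × C: 1 H
  1 × C: no H
  1 × N: no H
  Total hydrogens = 15.
Molecular formula: C16H15NO4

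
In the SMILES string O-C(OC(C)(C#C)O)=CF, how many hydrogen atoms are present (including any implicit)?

Hydrogens are implicit in SMILES; fill each atom to its normal valence:
  3 × C: no H
  2 × C: 1 H each → 2
  2 × O: 1 H each → 2
  1 × C: 3 H
  1 × F: no H
  1 × O: no H
  Total hydrogens = 7.

7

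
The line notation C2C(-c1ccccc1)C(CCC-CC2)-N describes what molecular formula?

C14H21N

Heavy atoms from the SMILES: 14 C, 1 N.
Implicit hydrogens by atom environment:
  6 × C: 2 H each → 12
  5 × C (aromatic): 1 H each → 5
  2 × C: 1 H each → 2
  1 × C (aromatic): no H
  1 × N: 2 H
  Total hydrogens = 21.
Molecular formula: C14H21N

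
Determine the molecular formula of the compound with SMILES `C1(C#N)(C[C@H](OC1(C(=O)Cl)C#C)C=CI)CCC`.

Heavy atoms from the SMILES: 13 C, 1 Cl, 1 I, 1 N, 2 O.
Implicit hydrogens by atom environment:
  5 × C: no H
  4 × C: 1 H each → 4
  3 × C: 2 H each → 6
  2 × O: no H
  1 × C: 3 H
  1 × Cl: no H
  1 × I: no H
  1 × N: no H
  Total hydrogens = 13.
Molecular formula: C13H13ClINO2

C13H13ClINO2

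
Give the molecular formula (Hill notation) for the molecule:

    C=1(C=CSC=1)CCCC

C8H12S

Heavy atoms from the SMILES: 8 C, 1 S.
Implicit hydrogens by atom environment:
  3 × C: 2 H each → 6
  3 × C (aromatic): 1 H each → 3
  1 × C: 3 H
  1 × C (aromatic): no H
  1 × S (aromatic): no H
  Total hydrogens = 12.
Molecular formula: C8H12S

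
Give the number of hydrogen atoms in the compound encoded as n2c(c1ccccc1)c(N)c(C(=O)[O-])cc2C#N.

Hydrogens are implicit in SMILES; fill each atom to its normal valence:
  6 × C (aromatic): 1 H each → 6
  5 × C (aromatic): no H
  2 × C: no H
  1 × N: 2 H
  1 × N (aromatic): no H
  1 × N: no H
  1 × O: no H
  1 × O (charge -1): no H
  Total hydrogens = 8.

8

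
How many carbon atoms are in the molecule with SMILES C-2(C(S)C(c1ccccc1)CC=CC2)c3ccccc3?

19

The symbol for carbon appears 19 times in the SMILES. Lowercase c denotes aromatic carbon and counts toward C.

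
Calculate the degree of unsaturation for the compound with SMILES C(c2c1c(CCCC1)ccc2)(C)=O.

6

Molecular formula from the SMILES: C12H14O.
DoU = (2C + 2 + N − H − X)/2 = (2·12 + 2 + 0 − 14 − 0)/2 = 12/2 = 6.
(Structurally: 2 ring(s) + 4 π bond(s) = 6.)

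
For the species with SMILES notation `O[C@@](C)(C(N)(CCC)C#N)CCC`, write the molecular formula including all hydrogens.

C10H20N2O

Heavy atoms from the SMILES: 10 C, 2 N, 1 O.
Implicit hydrogens by atom environment:
  4 × C: 2 H each → 8
  3 × C: 3 H each → 9
  3 × C: no H
  1 × N: 2 H
  1 × N: no H
  1 × O: 1 H
  Total hydrogens = 20.
Molecular formula: C10H20N2O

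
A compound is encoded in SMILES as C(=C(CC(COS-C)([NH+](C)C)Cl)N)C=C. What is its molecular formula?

Heavy atoms from the SMILES: 10 C, 1 Cl, 2 N, 1 O, 1 S.
Implicit hydrogens by atom environment:
  3 × C: 3 H each → 9
  3 × C: 2 H each → 6
  2 × C: 1 H each → 2
  2 × C: no H
  1 × Cl: no H
  1 × N: 2 H
  1 × N (charge +1): 1 H
  1 × O: no H
  1 × S: no H
  Total hydrogens = 20.
Net charge +1.
Molecular formula: C10H20ClN2OS+

C10H20ClN2OS+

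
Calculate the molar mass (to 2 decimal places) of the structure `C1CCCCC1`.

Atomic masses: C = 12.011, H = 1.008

84.16

Molecular formula: C6H12.
M = 6×12.011 + 12×1.008 = 84.16 g/mol.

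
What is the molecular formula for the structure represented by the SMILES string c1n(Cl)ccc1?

C4H4ClN

Heavy atoms from the SMILES: 4 C, 1 Cl, 1 N.
Implicit hydrogens by atom environment:
  4 × C (aromatic): 1 H each → 4
  1 × Cl: no H
  1 × N (aromatic): no H
  Total hydrogens = 4.
Molecular formula: C4H4ClN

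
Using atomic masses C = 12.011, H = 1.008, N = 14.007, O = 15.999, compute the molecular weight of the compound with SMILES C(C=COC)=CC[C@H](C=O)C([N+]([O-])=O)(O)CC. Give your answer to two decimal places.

243.26

Molecular formula: C11H17NO5.
M = 11×12.011 + 17×1.008 + 1×14.007 + 5×15.999 = 243.26 g/mol.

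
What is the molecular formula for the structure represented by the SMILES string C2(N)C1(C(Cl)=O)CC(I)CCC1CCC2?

C11H17ClINO

Heavy atoms from the SMILES: 11 C, 1 Cl, 1 I, 1 N, 1 O.
Implicit hydrogens by atom environment:
  6 × C: 2 H each → 12
  3 × C: 1 H each → 3
  2 × C: no H
  1 × Cl: no H
  1 × I: no H
  1 × N: 2 H
  1 × O: no H
  Total hydrogens = 17.
Molecular formula: C11H17ClINO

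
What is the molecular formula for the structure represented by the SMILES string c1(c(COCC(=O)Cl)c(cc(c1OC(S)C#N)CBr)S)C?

Heavy atoms from the SMILES: 1 Br, 13 C, 1 Cl, 1 N, 3 O, 2 S.
Implicit hydrogens by atom environment:
  5 × C (aromatic): no H
  3 × C: 2 H each → 6
  3 × O: no H
  2 × C: no H
  2 × S: 1 H each → 2
  1 × Br: no H
  1 × C: 3 H
  1 × C (aromatic): 1 H
  1 × C: 1 H
  1 × Cl: no H
  1 × N: no H
  Total hydrogens = 13.
Molecular formula: C13H13BrClNO3S2

C13H13BrClNO3S2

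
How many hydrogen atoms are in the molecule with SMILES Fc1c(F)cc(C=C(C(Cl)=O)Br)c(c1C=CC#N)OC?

Hydrogens are implicit in SMILES; fill each atom to its normal valence:
  5 × C (aromatic): no H
  3 × C: 1 H each → 3
  3 × C: no H
  2 × F: no H
  2 × O: no H
  1 × Br: no H
  1 × C: 3 H
  1 × C (aromatic): 1 H
  1 × Cl: no H
  1 × N: no H
  Total hydrogens = 7.

7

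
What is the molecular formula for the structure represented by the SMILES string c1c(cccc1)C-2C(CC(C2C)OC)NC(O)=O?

Heavy atoms from the SMILES: 14 C, 1 N, 3 O.
Implicit hydrogens by atom environment:
  5 × C (aromatic): 1 H each → 5
  4 × C: 1 H each → 4
  2 × C: 3 H each → 6
  2 × O: no H
  1 × C: 2 H
  1 × C (aromatic): no H
  1 × C: no H
  1 × N: 1 H
  1 × O: 1 H
  Total hydrogens = 19.
Molecular formula: C14H19NO3

C14H19NO3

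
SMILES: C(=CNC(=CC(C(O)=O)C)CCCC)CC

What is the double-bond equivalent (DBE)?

3

Molecular formula from the SMILES: C13H23NO2.
DoU = (2C + 2 + N − H − X)/2 = (2·13 + 2 + 1 − 23 − 0)/2 = 6/2 = 3.
(Structurally: 0 ring(s) + 3 π bond(s) = 3.)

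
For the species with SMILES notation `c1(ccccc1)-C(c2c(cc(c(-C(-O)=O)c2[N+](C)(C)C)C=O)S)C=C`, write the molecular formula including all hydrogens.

C20H22NO3S+

Heavy atoms from the SMILES: 20 C, 1 N, 3 O, 1 S.
Implicit hydrogens by atom environment:
  6 × C (aromatic): 1 H each → 6
  6 × C (aromatic): no H
  3 × C: 3 H each → 9
  3 × C: 1 H each → 3
  2 × O: no H
  1 × C: 2 H
  1 × C: no H
  1 × N (charge +1): no H
  1 × O: 1 H
  1 × S: 1 H
  Total hydrogens = 22.
Net charge +1.
Molecular formula: C20H22NO3S+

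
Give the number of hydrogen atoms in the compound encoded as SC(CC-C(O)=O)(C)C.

Hydrogens are implicit in SMILES; fill each atom to its normal valence:
  2 × C: 3 H each → 6
  2 × C: 2 H each → 4
  2 × C: no H
  1 × O: 1 H
  1 × O: no H
  1 × S: 1 H
  Total hydrogens = 12.

12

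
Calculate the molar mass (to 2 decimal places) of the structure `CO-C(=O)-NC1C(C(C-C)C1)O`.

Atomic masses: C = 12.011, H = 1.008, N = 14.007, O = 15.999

173.21

Molecular formula: C8H15NO3.
M = 8×12.011 + 15×1.008 + 1×14.007 + 3×15.999 = 173.21 g/mol.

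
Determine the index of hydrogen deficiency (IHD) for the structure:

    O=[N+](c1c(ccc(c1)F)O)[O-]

5

Molecular formula from the SMILES: C6H4FNO3.
DoU = (2C + 2 + N − H − X)/2 = (2·6 + 2 + 1 − 4 − 1)/2 = 10/2 = 5.
(Structurally: 1 ring(s) + 4 π bond(s) = 5.)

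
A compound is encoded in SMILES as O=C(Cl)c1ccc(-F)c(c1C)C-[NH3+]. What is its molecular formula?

Heavy atoms from the SMILES: 9 C, 1 Cl, 1 F, 1 N, 1 O.
Implicit hydrogens by atom environment:
  4 × C (aromatic): no H
  2 × C (aromatic): 1 H each → 2
  1 × C: 3 H
  1 × C: 2 H
  1 × C: no H
  1 × Cl: no H
  1 × F: no H
  1 × N (charge +1): 3 H
  1 × O: no H
  Total hydrogens = 10.
Net charge +1.
Molecular formula: C9H10ClFNO+

C9H10ClFNO+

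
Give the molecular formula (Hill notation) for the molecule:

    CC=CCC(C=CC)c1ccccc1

C14H18

Heavy atoms from the SMILES: 14 C.
Implicit hydrogens by atom environment:
  5 × C: 1 H each → 5
  5 × C (aromatic): 1 H each → 5
  2 × C: 3 H each → 6
  1 × C: 2 H
  1 × C (aromatic): no H
  Total hydrogens = 18.
Molecular formula: C14H18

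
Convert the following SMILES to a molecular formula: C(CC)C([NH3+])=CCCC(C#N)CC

C11H21N2+

Heavy atoms from the SMILES: 11 C, 2 N.
Implicit hydrogens by atom environment:
  5 × C: 2 H each → 10
  2 × C: 3 H each → 6
  2 × C: 1 H each → 2
  2 × C: no H
  1 × N (charge +1): 3 H
  1 × N: no H
  Total hydrogens = 21.
Net charge +1.
Molecular formula: C11H21N2+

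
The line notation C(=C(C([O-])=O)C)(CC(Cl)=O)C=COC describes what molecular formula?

C9H10ClO4-

Heavy atoms from the SMILES: 9 C, 1 Cl, 4 O.
Implicit hydrogens by atom environment:
  4 × C: no H
  3 × O: no H
  2 × C: 3 H each → 6
  2 × C: 1 H each → 2
  1 × C: 2 H
  1 × Cl: no H
  1 × O (charge -1): no H
  Total hydrogens = 10.
Net charge -1.
Molecular formula: C9H10ClO4-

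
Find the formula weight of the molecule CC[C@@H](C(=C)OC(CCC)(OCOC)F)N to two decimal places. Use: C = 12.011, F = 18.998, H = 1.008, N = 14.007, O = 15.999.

235.30

Molecular formula: C11H22FNO3.
M = 11×12.011 + 1×18.998 + 22×1.008 + 1×14.007 + 3×15.999 = 235.30 g/mol.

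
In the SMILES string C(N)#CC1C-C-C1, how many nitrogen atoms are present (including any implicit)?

1

The symbol for nitrogen appears 1 time in the SMILES.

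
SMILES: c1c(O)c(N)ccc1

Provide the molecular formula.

C6H7NO

Heavy atoms from the SMILES: 6 C, 1 N, 1 O.
Implicit hydrogens by atom environment:
  4 × C (aromatic): 1 H each → 4
  2 × C (aromatic): no H
  1 × N: 2 H
  1 × O: 1 H
  Total hydrogens = 7.
Molecular formula: C6H7NO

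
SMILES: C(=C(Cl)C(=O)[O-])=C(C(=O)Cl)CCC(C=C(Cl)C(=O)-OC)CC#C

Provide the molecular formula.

C15H12Cl3O5-

Heavy atoms from the SMILES: 15 C, 3 Cl, 5 O.
Implicit hydrogens by atom environment:
  8 × C: no H
  4 × O: no H
  3 × C: 2 H each → 6
  3 × C: 1 H each → 3
  3 × Cl: no H
  1 × C: 3 H
  1 × O (charge -1): no H
  Total hydrogens = 12.
Net charge -1.
Molecular formula: C15H12Cl3O5-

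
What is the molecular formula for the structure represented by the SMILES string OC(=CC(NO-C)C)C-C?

C7H15NO2

Heavy atoms from the SMILES: 7 C, 1 N, 2 O.
Implicit hydrogens by atom environment:
  3 × C: 3 H each → 9
  2 × C: 1 H each → 2
  1 × C: 2 H
  1 × C: no H
  1 × N: 1 H
  1 × O: 1 H
  1 × O: no H
  Total hydrogens = 15.
Molecular formula: C7H15NO2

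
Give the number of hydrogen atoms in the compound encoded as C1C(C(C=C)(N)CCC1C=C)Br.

16

Hydrogens are implicit in SMILES; fill each atom to its normal valence:
  5 × C: 2 H each → 10
  4 × C: 1 H each → 4
  1 × Br: no H
  1 × C: no H
  1 × N: 2 H
  Total hydrogens = 16.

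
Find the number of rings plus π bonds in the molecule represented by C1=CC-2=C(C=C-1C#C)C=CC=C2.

Molecular formula from the SMILES: C12H8.
DoU = (2C + 2 + N − H − X)/2 = (2·12 + 2 + 0 − 8 − 0)/2 = 18/2 = 9.
(Structurally: 2 ring(s) + 7 π bond(s) = 9.)

9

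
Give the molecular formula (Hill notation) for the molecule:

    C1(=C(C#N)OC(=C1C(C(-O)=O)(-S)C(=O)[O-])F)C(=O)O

C9H3FNO7S-

Heavy atoms from the SMILES: 9 C, 1 F, 1 N, 7 O, 1 S.
Implicit hydrogens by atom environment:
  5 × C: no H
  4 × C (aromatic): no H
  3 × O: no H
  2 × O: 1 H each → 2
  1 × F: no H
  1 × N: no H
  1 × O (aromatic): no H
  1 × O (charge -1): no H
  1 × S: 1 H
  Total hydrogens = 3.
Net charge -1.
Molecular formula: C9H3FNO7S-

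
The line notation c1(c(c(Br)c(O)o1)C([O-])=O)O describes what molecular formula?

Heavy atoms from the SMILES: 1 Br, 5 C, 5 O.
Implicit hydrogens by atom environment:
  4 × C (aromatic): no H
  2 × O: 1 H each → 2
  1 × Br: no H
  1 × C: no H
  1 × O (aromatic): no H
  1 × O: no H
  1 × O (charge -1): no H
  Total hydrogens = 2.
Net charge -1.
Molecular formula: C5H2BrO5-

C5H2BrO5-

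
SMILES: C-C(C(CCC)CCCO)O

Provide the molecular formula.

C9H20O2

Heavy atoms from the SMILES: 9 C, 2 O.
Implicit hydrogens by atom environment:
  5 × C: 2 H each → 10
  2 × C: 3 H each → 6
  2 × C: 1 H each → 2
  2 × O: 1 H each → 2
  Total hydrogens = 20.
Molecular formula: C9H20O2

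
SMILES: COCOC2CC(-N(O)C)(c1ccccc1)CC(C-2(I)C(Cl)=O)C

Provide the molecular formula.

Heavy atoms from the SMILES: 17 C, 1 Cl, 1 I, 1 N, 4 O.
Implicit hydrogens by atom environment:
  5 × C (aromatic): 1 H each → 5
  3 × C: 3 H each → 9
  3 × C: 2 H each → 6
  3 × C: no H
  3 × O: no H
  2 × C: 1 H each → 2
  1 × C (aromatic): no H
  1 × Cl: no H
  1 × I: no H
  1 × N: no H
  1 × O: 1 H
  Total hydrogens = 23.
Molecular formula: C17H23ClINO4

C17H23ClINO4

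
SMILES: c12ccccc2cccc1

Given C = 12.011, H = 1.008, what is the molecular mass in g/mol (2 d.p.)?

128.17

Molecular formula: C10H8.
M = 10×12.011 + 8×1.008 = 128.17 g/mol.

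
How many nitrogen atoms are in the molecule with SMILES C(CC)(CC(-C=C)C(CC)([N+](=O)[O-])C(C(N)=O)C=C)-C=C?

The symbol for nitrogen appears 2 times in the SMILES.

2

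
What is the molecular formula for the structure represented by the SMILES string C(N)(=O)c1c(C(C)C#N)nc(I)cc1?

Heavy atoms from the SMILES: 9 C, 1 I, 3 N, 1 O.
Implicit hydrogens by atom environment:
  3 × C (aromatic): no H
  2 × C (aromatic): 1 H each → 2
  2 × C: no H
  1 × C: 3 H
  1 × C: 1 H
  1 × I: no H
  1 × N: 2 H
  1 × N (aromatic): no H
  1 × N: no H
  1 × O: no H
  Total hydrogens = 8.
Molecular formula: C9H8IN3O

C9H8IN3O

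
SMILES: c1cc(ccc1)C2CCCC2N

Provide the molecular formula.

Heavy atoms from the SMILES: 11 C, 1 N.
Implicit hydrogens by atom environment:
  5 × C (aromatic): 1 H each → 5
  3 × C: 2 H each → 6
  2 × C: 1 H each → 2
  1 × C (aromatic): no H
  1 × N: 2 H
  Total hydrogens = 15.
Molecular formula: C11H15N

C11H15N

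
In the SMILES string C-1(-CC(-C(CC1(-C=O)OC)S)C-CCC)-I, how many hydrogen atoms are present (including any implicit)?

21

Hydrogens are implicit in SMILES; fill each atom to its normal valence:
  5 × C: 2 H each → 10
  4 × C: 1 H each → 4
  2 × C: 3 H each → 6
  2 × O: no H
  1 × C: no H
  1 × I: no H
  1 × S: 1 H
  Total hydrogens = 21.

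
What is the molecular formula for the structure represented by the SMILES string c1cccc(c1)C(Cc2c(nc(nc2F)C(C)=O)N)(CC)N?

C16H19FN4O

Heavy atoms from the SMILES: 16 C, 1 F, 4 N, 1 O.
Implicit hydrogens by atom environment:
  5 × C (aromatic): 1 H each → 5
  5 × C (aromatic): no H
  2 × C: 3 H each → 6
  2 × C: 2 H each → 4
  2 × C: no H
  2 × N: 2 H each → 4
  2 × N (aromatic): no H
  1 × F: no H
  1 × O: no H
  Total hydrogens = 19.
Molecular formula: C16H19FN4O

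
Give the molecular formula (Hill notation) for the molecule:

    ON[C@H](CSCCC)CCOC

Heavy atoms from the SMILES: 8 C, 1 N, 2 O, 1 S.
Implicit hydrogens by atom environment:
  5 × C: 2 H each → 10
  2 × C: 3 H each → 6
  1 × C: 1 H
  1 × N: 1 H
  1 × O: 1 H
  1 × O: no H
  1 × S: no H
  Total hydrogens = 19.
Molecular formula: C8H19NO2S

C8H19NO2S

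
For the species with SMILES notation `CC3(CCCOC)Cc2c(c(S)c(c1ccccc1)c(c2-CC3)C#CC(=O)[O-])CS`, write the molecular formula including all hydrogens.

Heavy atoms from the SMILES: 25 C, 3 O, 2 S.
Implicit hydrogens by atom environment:
  7 × C: 2 H each → 14
  7 × C (aromatic): no H
  5 × C (aromatic): 1 H each → 5
  4 × C: no H
  2 × C: 3 H each → 6
  2 × O: no H
  2 × S: 1 H each → 2
  1 × O (charge -1): no H
  Total hydrogens = 27.
Net charge -1.
Molecular formula: C25H27O3S2-

C25H27O3S2-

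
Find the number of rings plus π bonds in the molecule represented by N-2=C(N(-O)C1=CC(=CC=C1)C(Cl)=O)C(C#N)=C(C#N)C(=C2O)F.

13

Molecular formula from the SMILES: C14H6ClFN4O3.
DoU = (2C + 2 + N − H − X)/2 = (2·14 + 2 + 4 − 6 − 2)/2 = 26/2 = 13.
(Structurally: 2 ring(s) + 11 π bond(s) = 13.)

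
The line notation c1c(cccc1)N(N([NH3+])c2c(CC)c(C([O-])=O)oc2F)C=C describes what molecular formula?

Heavy atoms from the SMILES: 15 C, 1 F, 3 N, 3 O.
Implicit hydrogens by atom environment:
  5 × C (aromatic): 1 H each → 5
  5 × C (aromatic): no H
  2 × C: 2 H each → 4
  2 × N: no H
  1 × C: 3 H
  1 × C: 1 H
  1 × C: no H
  1 × F: no H
  1 × N (charge +1): 3 H
  1 × O (aromatic): no H
  1 × O: no H
  1 × O (charge -1): no H
  Total hydrogens = 16.
Molecular formula: C15H16FN3O3

C15H16FN3O3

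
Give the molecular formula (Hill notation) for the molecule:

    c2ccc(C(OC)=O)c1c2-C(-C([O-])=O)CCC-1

C13H13O4-

Heavy atoms from the SMILES: 13 C, 4 O.
Implicit hydrogens by atom environment:
  3 × C: 2 H each → 6
  3 × C (aromatic): 1 H each → 3
  3 × C (aromatic): no H
  3 × O: no H
  2 × C: no H
  1 × C: 3 H
  1 × C: 1 H
  1 × O (charge -1): no H
  Total hydrogens = 13.
Net charge -1.
Molecular formula: C13H13O4-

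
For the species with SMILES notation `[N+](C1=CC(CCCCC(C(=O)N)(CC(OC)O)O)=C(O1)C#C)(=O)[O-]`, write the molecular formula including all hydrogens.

C15H20N2O7

Heavy atoms from the SMILES: 15 C, 2 N, 7 O.
Implicit hydrogens by atom environment:
  5 × C: 2 H each → 10
  3 × C (aromatic): no H
  3 × C: no H
  3 × O: no H
  2 × C: 1 H each → 2
  2 × O: 1 H each → 2
  1 × C: 3 H
  1 × C (aromatic): 1 H
  1 × N: 2 H
  1 × N (charge +1): no H
  1 × O (aromatic): no H
  1 × O (charge -1): no H
  Total hydrogens = 20.
Molecular formula: C15H20N2O7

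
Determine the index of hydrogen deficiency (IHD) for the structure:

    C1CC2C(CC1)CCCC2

2

Molecular formula from the SMILES: C10H18.
DoU = (2C + 2 + N − H − X)/2 = (2·10 + 2 + 0 − 18 − 0)/2 = 4/2 = 2.
(Structurally: 2 ring(s) + 0 π bond(s) = 2.)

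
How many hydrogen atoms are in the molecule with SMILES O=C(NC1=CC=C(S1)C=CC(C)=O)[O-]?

Hydrogens are implicit in SMILES; fill each atom to its normal valence:
  2 × C (aromatic): 1 H each → 2
  2 × C: 1 H each → 2
  2 × C (aromatic): no H
  2 × C: no H
  2 × O: no H
  1 × C: 3 H
  1 × N: 1 H
  1 × O (charge -1): no H
  1 × S (aromatic): no H
  Total hydrogens = 8.

8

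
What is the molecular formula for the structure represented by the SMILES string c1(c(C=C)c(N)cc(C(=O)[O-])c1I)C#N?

C10H6IN2O2-

Heavy atoms from the SMILES: 10 C, 1 I, 2 N, 2 O.
Implicit hydrogens by atom environment:
  5 × C (aromatic): no H
  2 × C: no H
  1 × C: 2 H
  1 × C (aromatic): 1 H
  1 × C: 1 H
  1 × I: no H
  1 × N: 2 H
  1 × N: no H
  1 × O: no H
  1 × O (charge -1): no H
  Total hydrogens = 6.
Net charge -1.
Molecular formula: C10H6IN2O2-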